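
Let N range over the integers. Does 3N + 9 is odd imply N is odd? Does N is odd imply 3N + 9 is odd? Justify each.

Neither direction holds.

[⇒] This fails: N = 0 gives 3N + 9 = 9, which is odd, but 0 is even, not odd.

[⇐] This also fails: N = 3 is odd, but 3N + 9 = 18 is even, not odd.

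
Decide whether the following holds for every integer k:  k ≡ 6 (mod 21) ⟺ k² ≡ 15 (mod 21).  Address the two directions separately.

Only the forward direction holds.

(⇒) Suppose k ≡ 6 (mod 21). Write k = 21j + 6. Then (21j + 6)² = 441j² + 252j + 36 = 21(21j² + 12j + 1) + 15, so k² ≡ 15 (mod 21).

(⇐) This fails: take k = 15. Then 15² = 225 ≡ 15 (mod 21), yet 15 ≡ 15 (mod 21), not 6.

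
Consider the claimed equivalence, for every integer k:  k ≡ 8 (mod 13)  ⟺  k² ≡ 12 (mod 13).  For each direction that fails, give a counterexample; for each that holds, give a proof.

[⇒] Suppose k ≡ 8 (mod 13). Write k = 13j + 8. Then (13j + 8)² = 169j² + 208j + 64 = 13(13j² + 16j + 4) + 12, so k² ≡ 12 (mod 13).

[⇐] This fails: take k = 5. Then 5² = 25 ≡ 12 (mod 13), yet 5 ≡ 5 (mod 13), not 8.

Only the forward implication holds.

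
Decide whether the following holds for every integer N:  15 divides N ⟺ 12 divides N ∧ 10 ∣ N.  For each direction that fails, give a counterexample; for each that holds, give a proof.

Not equivalent: only (⇐) holds.

[⇒] This fails: take N = 15. Certainly 15 ∣ 15, but 12 ∤ 15.

[⇐] Suppose 12 ∣ N and 10 ∣ N. Any common multiple of 12 and 10 is a multiple of their lcm; here lcm(12, 10) = 12·10/gcd(12, 10) = 120/2 = 60, so 60 ∣ N. Since 15 ∣ 60, it follows that 15 ∣ N.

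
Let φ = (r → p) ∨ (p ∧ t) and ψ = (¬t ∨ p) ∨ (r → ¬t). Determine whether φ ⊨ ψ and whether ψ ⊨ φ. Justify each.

(⇒) Assume the antecedent. If p is true, (¬t ∨ p) ∨ (r → ¬t) reduces to true regardless of the other variables. If p is false, the antecedent forces (p = F, t = F, r = F) or (p = F, t = T, r = F), and (¬t ∨ p) ∨ (r → ¬t) holds there. Either way (¬t ∨ p) ∨ (r → ¬t) holds.

(⇐) This fails. Under p = F, t = F, r = T, the left side is false but the right side is true.

Only the forward direction holds.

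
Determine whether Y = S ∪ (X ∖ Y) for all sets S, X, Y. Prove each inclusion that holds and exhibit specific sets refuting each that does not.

(⊆) This inclusion fails. Take S = ∅, X = ∅, Y = {1}; then 1 ∈ Y but 1 ∉ S ∪ (X ∖ Y).

(⊇) This inclusion fails. Take S = {1}, X = ∅, Y = ∅; then 1 ∈ S ∪ (X ∖ Y) but 1 ∉ Y.

Both inclusions fail.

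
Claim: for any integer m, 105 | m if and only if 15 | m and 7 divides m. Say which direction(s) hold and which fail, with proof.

Both implications hold.

Converse. Suppose 15 ∣ m and 7 ∣ m. Any common multiple of 15 and 7 is a multiple of their lcm; here gcd(15, 7) = 1, so lcm(15, 7) = 15·7 = 105, so 105 ∣ m.

Forward direction. If 105 ∣ m, write m = 105q. Since 105 = 7·15, m = 15·(7q), so 15 ∣ m; and since 105 = 15·7, m = 7·(15q), so 7 ∣ m.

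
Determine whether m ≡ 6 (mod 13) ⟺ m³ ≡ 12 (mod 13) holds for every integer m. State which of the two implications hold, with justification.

(→) This fails: take m = 6. Then 6 ≡ 6 (mod 13), but 6³ = 216 ≡ 8 (mod 13), not 12.

(←) This fails: take m = 4. Then 4³ = 64 ≡ 12 (mod 13), yet 4 ≡ 4 (mod 13), not 6.

(⇒) fails and (⇐) fails.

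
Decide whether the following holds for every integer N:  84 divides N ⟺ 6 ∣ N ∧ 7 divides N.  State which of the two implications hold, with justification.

Only the forward implication holds.

(←) This fails: take N = 42. Both 6 ∣ 42 and 7 ∣ 42, yet 42 is not a multiple of 84 (since 42 = 0·84 + 42), so 84 ∤ 42.

(→) If 84 ∣ N, write N = 84q. Since 84 = 14·6, N = 6·(14q), so 6 ∣ N; and since 84 = 12·7, N = 7·(12q), so 7 ∣ N.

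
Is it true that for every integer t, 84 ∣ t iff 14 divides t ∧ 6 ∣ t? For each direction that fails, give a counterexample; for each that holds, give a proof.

(⟹) If 84 ∣ t, write t = 84q. Since 84 = 6·14, t = 14·(6q), so 14 ∣ t; and since 84 = 14·6, t = 6·(14q), so 6 ∣ t.

(⟸) This fails: take t = 42. Both 14 ∣ 42 and 6 ∣ 42, yet 42 is not a multiple of 84 (since 42 = 0·84 + 42), so 84 ∤ 42.

Only the forward implication holds.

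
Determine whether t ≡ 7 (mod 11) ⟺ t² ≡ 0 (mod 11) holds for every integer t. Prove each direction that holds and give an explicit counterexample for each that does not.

Both directions fail.

[⇒] This fails: take t = 7. Then 7 ≡ 7 (mod 11), but 7² = 49 ≡ 5 (mod 11), not 0.

[⇐] This fails: take t = 0. Then 0² = 0 ≡ 0 (mod 11), yet 0 ≡ 0 (mod 11), not 7.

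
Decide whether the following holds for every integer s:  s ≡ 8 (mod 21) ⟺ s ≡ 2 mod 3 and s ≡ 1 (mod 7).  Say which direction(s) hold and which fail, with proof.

(⇒) Suppose s ≡ 8 (mod 21); write s = 21j + 8. Since 3 ∣ 21, reducing mod 3 gives s ≡ 8 ≡ 2 (mod 3); since 7 ∣ 21, reducing mod 7 gives s ≡ 8 ≡ 1 (mod 7).

(⇐) Conversely, if s ≡ 2 (mod 3) and s ≡ 1 (mod 7), then by the Chinese remainder theorem s ≡ 8 (mod 21). This is exactly s ≡ 8 (mod 21).

Both directions hold; the statement is true.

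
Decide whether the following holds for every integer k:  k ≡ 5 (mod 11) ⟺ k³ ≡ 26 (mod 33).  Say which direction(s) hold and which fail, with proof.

(⟹) This fails: take k = 16. Then 16 ≡ 5 (mod 11), but 16³ = 4096 ≡ 4 (mod 33), not 26.

(⟸) Conversely, the residues r modulo 33 with r³ ≡ 26 (mod 33) are exactly {5}, and each is ≡ 5 (mod 11).

(⇒) fails; (⇐) holds.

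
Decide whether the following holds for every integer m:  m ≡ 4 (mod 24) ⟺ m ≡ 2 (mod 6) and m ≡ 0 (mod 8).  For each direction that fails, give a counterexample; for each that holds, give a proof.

Both directions fail.

(⇒) This fails: m = 4 gives 4 ≡ 4 (mod 24) but 4 ≡ 4 (mod 6), so the conjunction on the right does not hold.

(⇐) This fails: m = 8 satisfies both congruences on the right (8 ≡ 2 mod 6 and 8 ≡ 0 mod 8) yet 8 ≡ 8 (mod 24), not 4.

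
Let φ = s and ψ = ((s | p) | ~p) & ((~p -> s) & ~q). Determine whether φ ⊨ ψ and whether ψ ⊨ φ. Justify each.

(→) This fails. Under q = T, s = T, p = F, the left side is true but the right side is false.

(←) This fails. Under q = F, s = F, p = T, the left side is false but the right side is true.

Neither implication holds.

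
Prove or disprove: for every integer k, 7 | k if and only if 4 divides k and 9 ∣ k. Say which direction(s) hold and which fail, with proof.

(⇒) fails and (⇐) fails.

(⇒) This fails: take k = 7. Certainly 7 ∣ 7, but 4 ∤ 7.

(⇐) This fails: take k = 36. Both 4 ∣ 36 and 9 ∣ 36, yet 36 is not a multiple of 7 (since 36 = 5·7 + 1), so 7 ∤ 36.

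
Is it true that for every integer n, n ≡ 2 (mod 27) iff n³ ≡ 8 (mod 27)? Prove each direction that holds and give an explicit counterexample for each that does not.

Forward direction. Suppose n ≡ 2 (mod 27). Write n = 27j + 2. Then (27j + 2)³ = 19683j³ + 4374j² + 324j + 8 = 27(729j³ + 162j² + 12j) + 8, so n³ ≡ 8 (mod 27).

Converse. This fails: take n = 11. Then 11³ = 1331 ≡ 8 (mod 27), yet 11 ≡ 11 (mod 27), not 2.

The forward direction holds; the converse fails.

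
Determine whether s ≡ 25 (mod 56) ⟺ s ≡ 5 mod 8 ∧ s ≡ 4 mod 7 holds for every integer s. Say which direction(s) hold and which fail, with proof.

Neither implication holds.

Forward direction. This fails: s = 25 gives 25 ≡ 25 (mod 56) but 25 ≡ 1 (mod 8), so the conjunction on the right does not hold.

Converse. This fails: s = 53 satisfies both congruences on the right (53 ≡ 5 mod 8 and 53 ≡ 4 mod 7) yet 53 ≡ 53 (mod 56), not 25.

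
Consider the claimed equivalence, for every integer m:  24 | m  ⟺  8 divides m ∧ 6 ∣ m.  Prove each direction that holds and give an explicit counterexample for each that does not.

Both implications hold.

[⇒] If 24 ∣ m, write m = 24q. Since 24 = 3·8, m = 8·(3q), so 8 ∣ m; and since 24 = 4·6, m = 6·(4q), so 6 ∣ m.

[⇐] Suppose 8 ∣ m and 6 ∣ m. Any common multiple of 8 and 6 is a multiple of their lcm; here lcm(8, 6) = 8·6/gcd(8, 6) = 48/2 = 24, so 24 ∣ m.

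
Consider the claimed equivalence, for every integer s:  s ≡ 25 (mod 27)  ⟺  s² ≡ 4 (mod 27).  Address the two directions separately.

Only the forward implication holds.

[⇒] Suppose s ≡ 25 (mod 27). Write s = 27j + 25. Then (27j + 25)² = 729j² + 1350j + 625 = 27(27j² + 50j + 23) + 4, so s² ≡ 4 (mod 27).

[⇐] This fails: take s = 2. Then 2² = 4 ≡ 4 (mod 27), yet 2 ≡ 2 (mod 27), not 25.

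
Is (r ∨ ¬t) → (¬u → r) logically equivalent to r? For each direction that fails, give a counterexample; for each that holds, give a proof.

Forward direction. This fails. Under r = F, t = T, u = F, the left side is true but the right side is false.

Converse. Assume the antecedent. If r is true, (r ∨ ¬t) → (¬u → r) reduces to true regardless of the other variables. If r is false, the antecedent cannot hold. Either way (r ∨ ¬t) → (¬u → r) holds.

Only the converse holds.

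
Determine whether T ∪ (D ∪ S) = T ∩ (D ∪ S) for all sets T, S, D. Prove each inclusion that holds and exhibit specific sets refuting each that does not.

(⊆) This inclusion fails. Take T = {1}, S = ∅, D = ∅; then 1 ∈ T ∪ (D ∪ S) but 1 ∉ T ∩ (D ∪ S).

(⊇) Let x ∈ T ∩ (D ∪ S). Then either x ∈ T ∩ S and x ∉ D; or x ∈ T ∩ D and x ∉ S; or x ∈ T ∩ S ∩ D. In each case x ∈ T ∪ (D ∪ S), so T ∩ (D ∪ S) ⊆ T ∪ (D ∪ S).

The sets are not equal: only the reverse inclusion holds.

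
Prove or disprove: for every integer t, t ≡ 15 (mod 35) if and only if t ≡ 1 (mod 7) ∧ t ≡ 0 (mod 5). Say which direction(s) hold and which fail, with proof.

(⟹) Suppose t ≡ 15 (mod 35); write t = 35j + 15. Since 7 ∣ 35, reducing mod 7 gives t ≡ 15 ≡ 1 (mod 7); since 5 ∣ 35, reducing mod 5 gives t ≡ 15 ≡ 0 (mod 5).

(⟸) Conversely, if t ≡ 1 (mod 7) and t ≡ 0 (mod 5), then by the Chinese remainder theorem t ≡ 15 (mod 35). This is exactly t ≡ 15 (mod 35).

Equivalent; both directions hold.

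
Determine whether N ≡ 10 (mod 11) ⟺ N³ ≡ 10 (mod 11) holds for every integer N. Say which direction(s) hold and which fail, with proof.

(←) For the converse, argue contrapositively. If N ≢ 10 (mod 11), then N is congruent to one of 0, 1, 2, 3, 4, 5, 6, 7, 8, 9 modulo 11, and these give N³ ≡ 0, 1, 8, 5, 9, 4, 7, 2, 6, 3 respectively — never 10.

(→) Suppose N ≡ 10 (mod 11). Write N = 11j + 10. Then (11j + 10)³ = 1331j³ + 3630j² + 3300j + 1000 = 11(121j³ + 330j² + 300j + 90) + 10, so N³ ≡ 10 (mod 11).

Both directions hold.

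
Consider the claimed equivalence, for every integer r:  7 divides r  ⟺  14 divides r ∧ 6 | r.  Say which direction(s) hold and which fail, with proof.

Only the converse holds.

Converse. Suppose 14 ∣ r and 6 ∣ r. Any common multiple of 14 and 6 is a multiple of their lcm; here lcm(14, 6) = 14·6/gcd(14, 6) = 84/2 = 42, so 42 ∣ r. Since 7 ∣ 42, it follows that 7 ∣ r.

Forward direction. This fails: take r = 7. Certainly 7 ∣ 7, but 14 ∤ 7.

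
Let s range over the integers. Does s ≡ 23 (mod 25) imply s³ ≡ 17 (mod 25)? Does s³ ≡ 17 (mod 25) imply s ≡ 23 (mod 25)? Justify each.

Converse. Suppose s³ ≡ 17 (mod 25). The only residue r in {0, …, 24} with r³ ≡ 17 (mod 25) is r = 23, so s ≡ 23 (mod 25).

Forward direction. Suppose s ≡ 23 (mod 25). Write s = 25j + 23. Then (25j + 23)³ = 15625j³ + 43125j² + 39675j + 12167 = 25(625j³ + 1725j² + 1587j + 486) + 17, so s³ ≡ 17 (mod 25).

Both implications hold.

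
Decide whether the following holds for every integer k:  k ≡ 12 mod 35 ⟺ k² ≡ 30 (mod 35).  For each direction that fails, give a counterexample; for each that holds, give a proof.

Neither implication holds.

(⟹) This fails: take k = 12. Then 12 ≡ 12 (mod 35), but 12² = 144 ≡ 4 (mod 35), not 30.

(⟸) This fails: take k = 10. Then 10² = 100 ≡ 30 (mod 35), yet 10 ≡ 10 (mod 35), not 12.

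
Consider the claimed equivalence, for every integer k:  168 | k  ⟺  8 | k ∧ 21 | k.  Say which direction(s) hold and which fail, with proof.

Both implications hold.

(⇒) If 168 ∣ k, write k = 168q. Since 168 = 21·8, k = 8·(21q), so 8 ∣ k; and since 168 = 8·21, k = 21·(8q), so 21 ∣ k.

(⇐) Suppose 8 ∣ k and 21 ∣ k. Any common multiple of 8 and 21 is a multiple of their lcm; here gcd(8, 21) = 1, so lcm(8, 21) = 8·21 = 168, so 168 ∣ k.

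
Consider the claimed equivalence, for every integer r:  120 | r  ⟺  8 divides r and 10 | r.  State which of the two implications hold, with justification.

Not equivalent: only (⇒) holds.

Converse. This fails: take r = 40. Both 8 ∣ 40 and 10 ∣ 40, yet 40 is not a multiple of 120 (since 40 = 0·120 + 40), so 120 ∤ 40.

Forward direction. If 120 ∣ r, write r = 120q. Since 120 = 15·8, r = 8·(15q), so 8 ∣ r; and since 120 = 12·10, r = 10·(12q), so 10 ∣ r.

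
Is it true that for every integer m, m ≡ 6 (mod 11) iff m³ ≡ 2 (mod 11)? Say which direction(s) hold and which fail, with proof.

(⇒) This fails: take m = 6. Then 6 ≡ 6 (mod 11), but 6³ = 216 ≡ 7 (mod 11), not 2.

(⇐) This fails: take m = 7. Then 7³ = 343 ≡ 2 (mod 11), yet 7 ≡ 7 (mod 11), not 6.

Both directions fail.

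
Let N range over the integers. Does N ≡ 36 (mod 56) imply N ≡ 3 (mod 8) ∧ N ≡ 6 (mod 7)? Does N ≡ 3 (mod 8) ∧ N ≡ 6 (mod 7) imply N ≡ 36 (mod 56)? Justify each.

(→) This fails: N = 36 gives 36 ≡ 36 (mod 56) but 36 ≡ 4 (mod 8), so the conjunction on the right does not hold.

(←) This fails: N = 27 satisfies both congruences on the right (27 ≡ 3 mod 8 and 27 ≡ 6 mod 7) yet 27 ≡ 27 (mod 56), not 36.

Both directions fail.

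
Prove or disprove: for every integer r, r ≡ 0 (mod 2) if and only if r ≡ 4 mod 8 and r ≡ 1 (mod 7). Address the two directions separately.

Not equivalent: only (⇐) holds.

(⟹) This fails: r = 0 gives 0 ≡ 0 (mod 2) but 0 ≡ 0 (mod 8), so the conjunction on the right does not hold.

(⟸) Conversely, if r ≡ 4 (mod 8) and r ≡ 1 (mod 7), then by the Chinese remainder theorem r ≡ 36 (mod 56). Since 36 ≡ 0 (mod 2) and 2 ∣ 56, we get r ≡ 0 (mod 2).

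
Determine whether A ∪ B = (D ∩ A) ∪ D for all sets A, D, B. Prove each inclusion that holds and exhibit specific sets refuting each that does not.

Forward inclusion. This inclusion fails. Take A = {1}, D = ∅, B = ∅; then 1 ∈ A ∪ B but 1 ∉ (D ∩ A) ∪ D.

Reverse inclusion. This inclusion fails. Take A = ∅, D = {1}, B = ∅; then 1 ∈ (D ∩ A) ∪ D but 1 ∉ A ∪ B.

Neither inclusion holds.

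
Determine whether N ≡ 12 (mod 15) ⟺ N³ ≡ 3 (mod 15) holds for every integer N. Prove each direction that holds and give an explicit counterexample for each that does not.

(⟹) Suppose N ≡ 12 (mod 15). Write N = 15j + 12. Then (15j + 12)³ = 3375j³ + 8100j² + 6480j + 1728 = 15(225j³ + 540j² + 432j + 115) + 3, so N³ ≡ 3 (mod 15).

(⟸) Conversely, suppose N³ ≡ 3 (mod 15). The only residue r in {0, …, 14} with r³ ≡ 3 (mod 15) is r = 12, so N ≡ 12 (mod 15).

Both directions hold; the statement is true.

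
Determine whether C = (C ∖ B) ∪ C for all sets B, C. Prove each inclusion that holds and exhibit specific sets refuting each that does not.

Both inclusions hold; the sets are equal.

(⊆) Let x ∈ C. Then either x ∈ C and x ∉ B; or x ∈ B ∩ C. In each case x ∈ (C ∖ B) ∪ C, so C ⊆ (C ∖ B) ∪ C.

(⊇) Let x ∈ (C ∖ B) ∪ C. Then either x ∈ C and x ∉ B; or x ∈ B ∩ C. In each case x ∈ C, so (C ∖ B) ∪ C ⊆ C.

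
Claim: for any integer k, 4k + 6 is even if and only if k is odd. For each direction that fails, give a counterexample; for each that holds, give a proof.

(⇒) fails; (⇐) holds.

Forward direction. This fails: take k = 4. Then 4k + 6 = 22, which is even, yet k = 4 is even, not odd.

Converse. Suppose k is odd. Since 4 is even, 4k is even for every k, so 4k + 6 has the same parity as 6, which is even. Hence 4k + 6 is even.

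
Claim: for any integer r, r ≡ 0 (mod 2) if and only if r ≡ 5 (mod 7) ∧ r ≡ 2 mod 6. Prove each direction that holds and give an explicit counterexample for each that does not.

The forward direction fails; the converse holds.

[⇒] This fails: r = 0 gives 0 ≡ 0 (mod 2) but 0 ≡ 0 (mod 7), so the conjunction on the right does not hold.

[⇐] Conversely, if r ≡ 5 (mod 7) and r ≡ 2 (mod 6), then by the Chinese remainder theorem r ≡ 26 (mod 42). Since 26 ≡ 0 (mod 2) and 2 ∣ 42, we get r ≡ 0 (mod 2).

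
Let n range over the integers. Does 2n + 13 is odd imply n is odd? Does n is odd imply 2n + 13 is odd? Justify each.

(⇒) fails; (⇐) holds.

(⇒) This fails: take n = 6. Then 2n + 13 = 25, which is odd, yet n = 6 is even, not odd.

(⇐) Suppose n is odd. Since 2 is even, 2n is even for every n, so 2n + 13 has the same parity as 13, which is odd. Hence 2n + 13 is odd.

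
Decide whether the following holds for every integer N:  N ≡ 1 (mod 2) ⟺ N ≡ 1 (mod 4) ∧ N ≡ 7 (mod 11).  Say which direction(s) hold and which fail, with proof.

(⟸) If N ≡ 1 (mod 4) and N ≡ 7 (mod 11), then by the Chinese remainder theorem N ≡ 29 (mod 44). Since 29 ≡ 1 (mod 2) and 2 ∣ 44, we get N ≡ 1 (mod 2).

(⟹) This fails: N = 1 gives 1 ≡ 1 (mod 2) but 1 ≡ 1 (mod 11), so the conjunction on the right does not hold.

(⇒) fails; (⇐) holds.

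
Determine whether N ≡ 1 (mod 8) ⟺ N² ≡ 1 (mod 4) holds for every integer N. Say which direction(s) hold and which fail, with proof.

(⇒) holds; (⇐) fails.

(⟹) Suppose N ≡ 1 (mod 8). Then N² ≡ 1² = 1 (mod 8), and since 4 ∣ 8, also N² ≡ 1 (mod 4).

(⟸) This fails: take N = 3. Then 3² = 9 ≡ 1 (mod 4), yet 3 ≡ 3 (mod 8), not 1.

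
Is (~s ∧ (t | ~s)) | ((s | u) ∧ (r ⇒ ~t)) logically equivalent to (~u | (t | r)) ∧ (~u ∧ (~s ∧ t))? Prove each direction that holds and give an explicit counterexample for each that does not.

The forward direction fails; the converse holds.

(⇐) Assume the antecedent. If t is true, the antecedent forces (t = T, s = F, u = F, r = F) or (t = T, s = F, u = F, r = T), and the consequent holds there. If t is false, the antecedent cannot hold. Either way the consequent holds.

(⇒) This fails. Under t = F, s = F, u = F, r = F, the left side is true but the right side is false.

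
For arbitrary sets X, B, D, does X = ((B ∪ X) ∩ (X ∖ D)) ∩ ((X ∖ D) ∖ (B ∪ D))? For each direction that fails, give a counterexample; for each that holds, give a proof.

(⊆) fails; (⊇) holds.

(⟹) This inclusion fails. Take X = {1}, B = {1}, D = ∅; then 1 ∈ X but 1 ∉ ((B ∪ X) ∩ (X ∖ D)) ∩ ((X ∖ D) ∖ (B ∪ D)).

(⟸) Let x ∈ ((B ∪ X) ∩ (X ∖ D)) ∩ ((X ∖ D) ∖ (B ∪ D)). Then x ∈ X and x ∉ B, D, from which x ∈ X.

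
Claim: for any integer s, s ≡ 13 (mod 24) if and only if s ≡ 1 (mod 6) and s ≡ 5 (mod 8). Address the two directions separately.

Forward direction. Suppose s ≡ 13 (mod 24); write s = 24j + 13. Since 6 ∣ 24, reducing mod 6 gives s ≡ 13 ≡ 1 (mod 6); since 8 ∣ 24, reducing mod 8 gives s ≡ 13 ≡ 5 (mod 8).

Converse. If s ≡ 1 (mod 6) and s ≡ 5 (mod 8), then by the Chinese remainder theorem s ≡ 13 (mod 24). This is exactly s ≡ 13 (mod 24).

Equivalent; both directions hold.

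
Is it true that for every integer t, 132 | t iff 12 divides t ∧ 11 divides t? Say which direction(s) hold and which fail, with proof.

Both implications hold.

(→) If 132 ∣ t, write t = 132q. Since 132 = 11·12, t = 12·(11q), so 12 ∣ t; and since 132 = 12·11, t = 11·(12q), so 11 ∣ t.

(←) Suppose 12 ∣ t and 11 ∣ t. Any common multiple of 12 and 11 is a multiple of their lcm; here gcd(12, 11) = 1, so lcm(12, 11) = 12·11 = 132, so 132 ∣ t.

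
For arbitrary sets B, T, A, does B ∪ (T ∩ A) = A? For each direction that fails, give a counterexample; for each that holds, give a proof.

Both inclusions fail.

(⟹) This inclusion fails. Take B = {1}, T = ∅, A = ∅; then 1 ∈ B ∪ (T ∩ A) but 1 ∉ A.

(⟸) This inclusion fails. Take B = ∅, T = ∅, A = {1}; then 1 ∈ A but 1 ∉ B ∪ (T ∩ A).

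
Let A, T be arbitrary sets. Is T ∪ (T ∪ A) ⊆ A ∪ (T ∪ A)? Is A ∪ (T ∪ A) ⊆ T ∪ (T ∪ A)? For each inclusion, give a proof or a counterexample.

(⟸) Let x ∈ A ∪ (T ∪ A). Then either x ∈ A and x ∉ T; or x ∈ T and x ∉ A; or x ∈ A ∩ T. In each case x ∈ T ∪ (T ∪ A), so A ∪ (T ∪ A) ⊆ T ∪ (T ∪ A).

(⟹) Let x ∈ T ∪ (T ∪ A). Then either x ∈ A and x ∉ T; or x ∈ T and x ∉ A; or x ∈ A ∩ T. In each case x ∈ A ∪ (T ∪ A), so T ∪ (T ∪ A) ⊆ A ∪ (T ∪ A).

Both inclusions hold.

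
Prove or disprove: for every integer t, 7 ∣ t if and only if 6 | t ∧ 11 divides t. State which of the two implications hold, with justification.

(⟹) This fails: take t = 7. Certainly 7 ∣ 7, but 6 ∤ 7.

(⟸) This fails: take t = 66. Both 6 ∣ 66 and 11 ∣ 66, yet 66 is not a multiple of 7 (since 66 = 9·7 + 3), so 7 ∤ 66.

Both directions fail.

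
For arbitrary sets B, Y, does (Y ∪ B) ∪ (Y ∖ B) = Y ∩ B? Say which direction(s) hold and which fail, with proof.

Only the reverse inclusion holds.

(⟸) Let x ∈ Y ∩ B. Then x ∈ B ∩ Y, from which x ∈ (Y ∪ B) ∪ (Y ∖ B).

(⟹) This inclusion fails. Take B = {1}, Y = ∅; then 1 ∈ (Y ∪ B) ∪ (Y ∖ B) but 1 ∉ Y ∩ B.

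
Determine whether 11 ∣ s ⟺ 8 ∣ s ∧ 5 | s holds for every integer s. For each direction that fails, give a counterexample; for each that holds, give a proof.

Neither implication holds.

(⇒) This fails: take s = 11. Certainly 11 ∣ 11, but 8 ∤ 11.

(⇐) This fails: take s = 40. Both 8 ∣ 40 and 5 ∣ 40, yet 40 is not a multiple of 11 (since 40 = 3·11 + 7), so 11 ∤ 40.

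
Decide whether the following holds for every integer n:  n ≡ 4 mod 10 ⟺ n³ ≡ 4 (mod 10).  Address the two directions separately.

(⇒) Suppose n ≡ 4 mod 10. Write n = 10j + 4. Then (10j + 4)³ = 1000j³ + 1200j² + 480j + 64 = 10(100j³ + 120j² + 48j + 6) + 4, so n³ ≡ 4 (mod 10).

(⇐) For the converse, argue contrapositively. If n ≢ 4 (mod 10), then n is congruent to one of 0, 1, 2, 3, 5, 6, 7, 8, 9 modulo 10, and these give n³ ≡ 0, 1, 8, 7, 5, 6, 3, 2, 9 respectively — never 4.

Equivalent; both directions hold.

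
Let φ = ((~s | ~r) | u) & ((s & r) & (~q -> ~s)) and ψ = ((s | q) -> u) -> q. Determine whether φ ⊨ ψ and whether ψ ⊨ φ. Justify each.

Forward direction. Assume the antecedent. If u is true, the antecedent forces (u = T, q = T, s = T, r = T), and ((s | q) -> u) -> q holds there. If u is false, the antecedent cannot hold. Either way ((s | q) -> u) -> q holds.

Converse. This fails. Under u = F, q = T, s = F, r = F, the left side is false but the right side is true.

Only the forward implication holds.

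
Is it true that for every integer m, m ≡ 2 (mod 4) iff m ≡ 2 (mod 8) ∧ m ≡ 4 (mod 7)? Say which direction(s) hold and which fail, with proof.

Forward direction. This fails: m = 2 gives 2 ≡ 2 (mod 4) but 2 ≡ 2 (mod 7), so the conjunction on the right does not hold.

Converse. If m ≡ 2 (mod 8) and m ≡ 4 (mod 7), then by the Chinese remainder theorem m ≡ 18 (mod 56). Since 18 ≡ 2 (mod 4) and 4 ∣ 56, we get m ≡ 2 (mod 4).

Not equivalent: only (⇐) holds.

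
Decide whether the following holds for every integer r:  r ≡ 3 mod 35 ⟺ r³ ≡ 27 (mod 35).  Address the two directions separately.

Not equivalent: only (⇒) holds.

(⟸) This fails: take r = 13. Then 13³ = 2197 ≡ 27 (mod 35), yet 13 ≡ 13 (mod 35), not 3.

(⟹) Suppose r ≡ 3 mod 35. Write r = 35j + 3. Then (35j + 3)³ = 42875j³ + 11025j² + 945j + 27 = 35(1225j³ + 315j² + 27j) + 27, so r³ ≡ 27 (mod 35).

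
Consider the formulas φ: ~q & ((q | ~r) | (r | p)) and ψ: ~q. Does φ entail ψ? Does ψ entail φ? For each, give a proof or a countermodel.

Both implications hold.

[⇒] Assume the antecedent. If q is true, the antecedent cannot hold. If q is false, ~q reduces to true regardless of the other variables. Either way ~q holds.

[⇐] Assume the antecedent. If q is true, the antecedent cannot hold. If q is false, ~q & ((q | ~r) | (r | p)) reduces to true regardless of the other variables. Either way ~q & ((q | ~r) | (r | p)) holds.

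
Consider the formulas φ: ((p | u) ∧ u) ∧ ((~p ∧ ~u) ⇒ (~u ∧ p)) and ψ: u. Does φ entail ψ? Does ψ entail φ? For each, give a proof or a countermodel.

(⟹) Assume the antecedent. If p is true, the antecedent forces (p = T, u = T), and u holds there. If p is false, the antecedent forces (p = F, u = T), and u holds there. Either way u holds.

(⟸) Assume the antecedent. If p is true, the antecedent forces (p = T, u = T), and the consequent holds there. If p is false, the antecedent forces (p = F, u = T), and the consequent holds there. Either way the consequent holds.

Both directions hold.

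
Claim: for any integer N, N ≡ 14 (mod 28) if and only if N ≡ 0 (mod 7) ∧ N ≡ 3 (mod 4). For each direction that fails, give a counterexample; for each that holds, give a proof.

Neither implication holds.

Forward direction. This fails: N = 14 gives 14 ≡ 14 (mod 28) but 14 ≡ 2 (mod 4), so the conjunction on the right does not hold.

Converse. This fails: N = 7 satisfies both congruences on the right (7 ≡ 0 mod 7 and 7 ≡ 3 mod 4) yet 7 ≡ 7 (mod 28), not 14.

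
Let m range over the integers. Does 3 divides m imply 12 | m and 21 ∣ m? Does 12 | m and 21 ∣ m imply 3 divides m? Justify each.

Forward direction. This fails: take m = 3. Certainly 3 ∣ 3, but 12 ∤ 3.

Converse. Suppose 12 ∣ m and 21 ∣ m. Any common multiple of 12 and 21 is a multiple of their lcm; here lcm(12, 21) = 12·21/gcd(12, 21) = 252/3 = 84, so 84 ∣ m. Since 3 ∣ 84, it follows that 3 ∣ m.

Not equivalent: only (⇐) holds.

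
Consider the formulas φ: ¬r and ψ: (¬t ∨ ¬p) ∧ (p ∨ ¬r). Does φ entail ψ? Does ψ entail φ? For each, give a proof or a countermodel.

Both directions fail.

(→) This fails. Under p = T, r = F, t = T, the left side is true but the right side is false.

(←) This fails. Under p = T, r = T, t = F, the left side is false but the right side is true.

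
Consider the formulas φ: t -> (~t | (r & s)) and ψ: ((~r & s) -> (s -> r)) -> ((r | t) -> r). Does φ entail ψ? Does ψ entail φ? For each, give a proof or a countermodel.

[⇒] Assume the antecedent. If r is true, the consequent reduces to true regardless of the other variables. If r is false, the antecedent forces (r = F, t = F, s = F) or (r = F, t = F, s = T), and the consequent holds there. Either way the consequent holds.

[⇐] This fails. Under r = T, t = T, s = F, the left side is false but the right side is true.

The forward direction holds; the converse fails.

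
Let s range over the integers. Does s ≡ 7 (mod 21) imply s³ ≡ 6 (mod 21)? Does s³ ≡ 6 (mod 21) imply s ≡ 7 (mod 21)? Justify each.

Forward direction. This fails: take s = 7. Then 7 ≡ 7 (mod 21), but 7³ = 343 ≡ 7 (mod 21), not 6.

Converse. This fails: take s = 3. Then 3³ = 27 ≡ 6 (mod 21), yet 3 ≡ 3 (mod 21), not 7.

Both directions fail.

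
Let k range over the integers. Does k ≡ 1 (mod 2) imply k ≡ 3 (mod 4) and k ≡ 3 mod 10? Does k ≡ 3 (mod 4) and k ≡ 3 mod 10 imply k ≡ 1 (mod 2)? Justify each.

[⇐] If k ≡ 3 (mod 4) and k ≡ 3 (mod 10), then by the Chinese remainder theorem k ≡ 3 (mod 20). Since 3 ≡ 1 (mod 2) and 2 ∣ 20, we get k ≡ 1 (mod 2).

[⇒] This fails: k = 1 gives 1 ≡ 1 (mod 2) but 1 ≡ 1 (mod 4), so the conjunction on the right does not hold.

Not equivalent: only (⇐) holds.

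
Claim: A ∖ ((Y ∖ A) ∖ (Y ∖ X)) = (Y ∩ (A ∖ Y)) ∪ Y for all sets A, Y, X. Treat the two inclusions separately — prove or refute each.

(⊆) This inclusion fails. Take A = {1}, Y = ∅, X = ∅; then 1 ∈ A ∖ ((Y ∖ A) ∖ (Y ∖ X)) but 1 ∉ (Y ∩ (A ∖ Y)) ∪ Y.

(⊇) This inclusion fails. Take A = ∅, Y = {1}, X = ∅; then 1 ∈ (Y ∩ (A ∖ Y)) ∪ Y but 1 ∉ A ∖ ((Y ∖ A) ∖ (Y ∖ X)).

Both inclusions fail.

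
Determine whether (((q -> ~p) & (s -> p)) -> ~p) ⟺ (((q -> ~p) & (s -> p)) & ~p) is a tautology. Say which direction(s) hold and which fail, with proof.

(⟸) Assume the antecedent. If p is true, the antecedent cannot hold. If p is false, ((q -> ~p) & (s -> p)) -> ~p reduces to true regardless of the other variables. Either way ((q -> ~p) & (s -> p)) -> ~p holds.

(⟹) This fails. Under p = T, q = T, s = F, the left side is true but the right side is false.

Only the converse holds.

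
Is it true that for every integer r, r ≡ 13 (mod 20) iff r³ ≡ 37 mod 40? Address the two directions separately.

Only the converse holds.

(⇐) The residues r modulo 40 with r³ ≡ 37 (mod 40) are exactly {13}, and each is ≡ 13 (mod 20).

(⇒) This fails: take r = 33. Then 33 ≡ 13 (mod 20), but 33³ = 35937 ≡ 17 (mod 40), not 37.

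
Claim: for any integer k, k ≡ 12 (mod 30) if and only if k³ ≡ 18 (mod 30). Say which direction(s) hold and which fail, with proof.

[⇐] Suppose k³ ≡ 18 (mod 30). The only residue r in {0, …, 29} with r³ ≡ 18 (mod 30) is r = 12, so k ≡ 12 (mod 30).

[⇒] Suppose k ≡ 12 (mod 30). Write k = 30j + 12. Then (30j + 12)³ = 27000j³ + 32400j² + 12960j + 1728 = 30(900j³ + 1080j² + 432j + 57) + 18, so k³ ≡ 18 (mod 30).

Both implications hold.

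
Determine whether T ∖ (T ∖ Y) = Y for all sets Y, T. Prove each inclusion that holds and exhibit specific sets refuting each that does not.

Only the forward inclusion holds.

Reverse inclusion. This inclusion fails. Take Y = {1}, T = ∅; then 1 ∈ Y but 1 ∉ T ∖ (T ∖ Y).

Forward inclusion. Let x ∈ T ∖ (T ∖ Y). Then x ∈ Y ∩ T, from which x ∈ Y.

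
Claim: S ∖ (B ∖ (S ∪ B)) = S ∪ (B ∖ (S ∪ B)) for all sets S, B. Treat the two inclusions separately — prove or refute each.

Both inclusions hold; the sets are equal.

Forward inclusion. Let x ∈ S ∖ (B ∖ (S ∪ B)). Then either x ∈ S and x ∉ B; or x ∈ S ∩ B. In each case x ∈ S ∪ (B ∖ (S ∪ B)), so S ∖ (B ∖ (S ∪ B)) ⊆ S ∪ (B ∖ (S ∪ B)).

Reverse inclusion. Let x ∈ S ∪ (B ∖ (S ∪ B)). Then either x ∈ S and x ∉ B; or x ∈ S ∩ B. In each case x ∈ S ∖ (B ∖ (S ∪ B)), so S ∪ (B ∖ (S ∪ B)) ⊆ S ∖ (B ∖ (S ∪ B)).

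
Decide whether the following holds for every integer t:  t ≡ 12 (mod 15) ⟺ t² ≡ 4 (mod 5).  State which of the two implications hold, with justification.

Forward direction. Suppose t ≡ 12 (mod 15). Then t² ≡ 12² = 144 (mod 15), and since 5 ∣ 15, also t² ≡ 4 (mod 5).

Converse. This fails: take t = 2. Then 2² = 4 ≡ 4 (mod 5), yet 2 ≡ 2 (mod 15), not 12.

Only the forward direction holds.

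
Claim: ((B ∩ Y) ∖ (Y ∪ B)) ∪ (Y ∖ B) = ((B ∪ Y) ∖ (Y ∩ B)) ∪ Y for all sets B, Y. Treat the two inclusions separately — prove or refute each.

(⊆) Let x ∈ ((B ∩ Y) ∖ (Y ∪ B)) ∪ (Y ∖ B). Then x ∈ Y and x ∉ B, from which x ∈ ((B ∪ Y) ∖ (Y ∩ B)) ∪ Y.

(⊇) This inclusion fails. Take B = {1}, Y = ∅; then 1 ∈ ((B ∪ Y) ∖ (Y ∩ B)) ∪ Y but 1 ∉ ((B ∩ Y) ∖ (Y ∪ B)) ∪ (Y ∖ B).

(⊆) holds; (⊇) fails.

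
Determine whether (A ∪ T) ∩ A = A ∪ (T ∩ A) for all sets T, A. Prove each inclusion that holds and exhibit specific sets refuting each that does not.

Both inclusions hold; the sets are equal.

(⟹) Let x ∈ (A ∪ T) ∩ A. Then either x ∈ A and x ∉ T; or x ∈ T ∩ A. In each case x ∈ A ∪ (T ∩ A), so (A ∪ T) ∩ A ⊆ A ∪ (T ∩ A).

(⟸) Let x ∈ A ∪ (T ∩ A). Then either x ∈ A and x ∉ T; or x ∈ T ∩ A. In each case x ∈ (A ∪ T) ∩ A, so A ∪ (T ∩ A) ⊆ (A ∪ T) ∩ A.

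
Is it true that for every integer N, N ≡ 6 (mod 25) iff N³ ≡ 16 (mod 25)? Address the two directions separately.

The biconditional holds.

(→) Suppose N ≡ 6 (mod 25). Write N = 25j + 6. Then (25j + 6)³ = 15625j³ + 11250j² + 2700j + 216 = 25(625j³ + 450j² + 108j + 8) + 16, so N³ ≡ 16 (mod 25).

(←) Conversely, suppose N³ ≡ 16 (mod 25). The only residue r in {0, …, 24} with r³ ≡ 16 (mod 25) is r = 6, so N ≡ 6 (mod 25).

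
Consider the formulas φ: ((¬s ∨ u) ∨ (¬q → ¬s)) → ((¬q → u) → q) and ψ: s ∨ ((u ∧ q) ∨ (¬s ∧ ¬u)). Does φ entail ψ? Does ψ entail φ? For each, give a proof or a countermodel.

(⇐) This fails. Under u = T, q = F, s = T, the left side is false but the right side is true.

(⇒) Assume the antecedent. If u is true, the antecedent forces (u = T, q = T, s = F) or (u = T, q = T, s = T), and s ∨ ((u ∧ q) ∨ (¬s ∧ ¬u)) holds there. If u is false, s ∨ ((u ∧ q) ∨ (¬s ∧ ¬u)) reduces to true regardless of the other variables. Either way s ∨ ((u ∧ q) ∨ (¬s ∧ ¬u)) holds.

Only the forward implication holds.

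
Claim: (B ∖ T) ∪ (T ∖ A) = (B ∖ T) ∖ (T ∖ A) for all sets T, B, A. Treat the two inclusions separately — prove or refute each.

The sets are not equal: only the reverse inclusion holds.

(⊆) This inclusion fails. Take T = {1}, B = ∅, A = ∅; then 1 ∈ (B ∖ T) ∪ (T ∖ A) but 1 ∉ (B ∖ T) ∖ (T ∖ A).

(⊇) Let x ∈ (B ∖ T) ∖ (T ∖ A). Then either x ∈ B and x ∉ T, A; or x ∈ B ∩ A and x ∉ T. In each case x ∈ (B ∖ T) ∪ (T ∖ A), so (B ∖ T) ∖ (T ∖ A) ⊆ (B ∖ T) ∪ (T ∖ A).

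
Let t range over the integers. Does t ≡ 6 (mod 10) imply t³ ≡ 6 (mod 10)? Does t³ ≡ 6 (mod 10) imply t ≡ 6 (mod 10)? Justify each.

(→) Suppose t ≡ 6 (mod 10). Write t = 10j + 6. Then (10j + 6)³ = 1000j³ + 1800j² + 1080j + 216 = 10(100j³ + 180j² + 108j + 21) + 6, so t³ ≡ 6 (mod 10).

(←) Conversely, suppose t³ ≡ 6 (mod 10). The only residue r in {0, …, 9} with r³ ≡ 6 (mod 10) is r = 6, so t ≡ 6 (mod 10).

The biconditional holds.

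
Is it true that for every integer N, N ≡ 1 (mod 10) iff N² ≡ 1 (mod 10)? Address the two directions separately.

[⇒] Suppose N ≡ 1 (mod 10). Write N = 10j + 1. Then (10j + 1)² = 100j² + 20j + 1 = 10(10j² + 2j) + 1, so N² ≡ 1 (mod 10).

[⇐] This fails: take N = 9. Then 9² = 81 ≡ 1 (mod 10), yet 9 ≡ 9 (mod 10), not 1.

Only the forward direction holds.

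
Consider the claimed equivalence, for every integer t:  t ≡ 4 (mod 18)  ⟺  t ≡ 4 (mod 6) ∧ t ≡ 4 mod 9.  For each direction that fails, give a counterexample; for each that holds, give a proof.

(⟹) Suppose t ≡ 4 (mod 18); write t = 18j + 4. Since 6 ∣ 18, reducing mod 6 gives t ≡ 4 (mod 6); since 9 ∣ 18, reducing mod 9 gives t ≡ 4 (mod 9).

(⟸) Conversely, if t ≡ 4 (mod 6) and t ≡ 4 (mod 9), then by the Chinese remainder theorem t ≡ 4 (mod 18). This is exactly t ≡ 4 (mod 18).

Both directions hold.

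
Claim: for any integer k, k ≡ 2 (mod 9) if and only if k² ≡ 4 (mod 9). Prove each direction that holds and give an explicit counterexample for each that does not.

Forward direction. Suppose k ≡ 2 (mod 9). Write k = 9j + 2. Then (9j + 2)² = 81j² + 36j + 4 = 9(9j² + 4j) + 4, so k² ≡ 4 (mod 9).

Converse. This fails: take k = 7. Then 7² = 49 ≡ 4 (mod 9), yet 7 ≡ 7 (mod 9), not 2.

Only the forward implication holds.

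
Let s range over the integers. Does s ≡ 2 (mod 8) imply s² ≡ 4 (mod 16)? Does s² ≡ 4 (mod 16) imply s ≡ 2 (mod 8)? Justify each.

The forward direction holds; the converse fails.

[⇒] Suppose s ≡ 2 (mod 8). Working modulo 16, s ∈ {2, 10}; for each such r, r² ≡ 4 (mod 16).

[⇐] This fails: take s = 6. Then 6² = 36 ≡ 4 (mod 16), yet 6 ≡ 6 (mod 8), not 2.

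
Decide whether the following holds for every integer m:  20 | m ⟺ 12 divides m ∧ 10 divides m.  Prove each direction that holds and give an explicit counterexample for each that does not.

Not equivalent: only (⇐) holds.

(→) This fails: take m = 20. Certainly 20 ∣ 20, but 12 ∤ 20.

(←) Suppose 12 ∣ m and 10 ∣ m. Any common multiple of 12 and 10 is a multiple of their lcm; here lcm(12, 10) = 12·10/gcd(12, 10) = 120/2 = 60, so 60 ∣ m. Since 20 ∣ 60, it follows that 20 ∣ m.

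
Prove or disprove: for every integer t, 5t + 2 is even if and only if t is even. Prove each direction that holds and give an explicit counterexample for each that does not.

(⟹) Suppose 5t + 2 is even. Since 5 is odd, 5t and t have the same parity, so 5t + 2 ≡ t + 2 (mod 2). As 2 is even, 5t + 2 is even exactly when t is even. Thus t is even.

(⟸) Conversely, suppose t is even; write t = 2j. Then 5t + 2 = 5·(2j) + 2 = 2·5j + 2, which is even.

Both directions hold.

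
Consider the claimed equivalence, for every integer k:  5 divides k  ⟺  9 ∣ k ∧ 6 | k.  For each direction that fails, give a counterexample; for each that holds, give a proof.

(⇒) fails and (⇐) fails.

(→) This fails: take k = 5. Certainly 5 ∣ 5, but 9 ∤ 5.

(←) This fails: take k = 18. Both 9 ∣ 18 and 6 ∣ 18, yet 18 is not a multiple of 5 (since 18 = 3·5 + 3), so 5 ∤ 18.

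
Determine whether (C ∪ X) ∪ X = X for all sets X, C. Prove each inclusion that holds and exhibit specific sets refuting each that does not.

Only the reverse inclusion holds.

(⟹) This inclusion fails. Take X = ∅, C = {1}; then 1 ∈ (C ∪ X) ∪ X but 1 ∉ X.

(⟸) Let x ∈ X. Then either x ∈ X and x ∉ C; or x ∈ X ∩ C. In each case x ∈ (C ∪ X) ∪ X, so X ⊆ (C ∪ X) ∪ X.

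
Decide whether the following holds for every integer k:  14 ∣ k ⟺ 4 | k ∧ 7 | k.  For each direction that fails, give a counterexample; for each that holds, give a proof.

(⟸) Suppose 4 ∣ k and 7 ∣ k. Any common multiple of 4 and 7 is a multiple of their lcm; here gcd(4, 7) = 1, so lcm(4, 7) = 4·7 = 28, so 28 ∣ k. Since 14 ∣ 28, it follows that 14 ∣ k.

(⟹) This fails: take k = 14. Certainly 14 ∣ 14, but 4 ∤ 14.

Only the converse holds.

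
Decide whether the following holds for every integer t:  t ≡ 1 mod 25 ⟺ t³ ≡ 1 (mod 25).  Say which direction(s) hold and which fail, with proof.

The biconditional holds.

Forward direction. Suppose t ≡ 1 mod 25. Write t = 25j + 1. Then (25j + 1)³ = 15625j³ + 1875j² + 75j + 1 = 25(625j³ + 75j² + 3j) + 1, so t³ ≡ 1 (mod 25).

Converse. Suppose t³ ≡ 1 (mod 25). The only residue r in {0, …, 24} with r³ ≡ 1 (mod 25) is r = 1, so t ≡ 1 (mod 25).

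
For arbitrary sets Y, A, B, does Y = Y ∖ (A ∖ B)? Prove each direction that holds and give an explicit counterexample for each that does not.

Forward inclusion. This inclusion fails. Take Y = {1}, A = {1}, B = ∅; then 1 ∈ Y but 1 ∉ Y ∖ (A ∖ B).

Reverse inclusion. Let x ∈ Y ∖ (A ∖ B). Then either x ∈ Y and x ∉ A, B; or x ∈ Y ∩ B and x ∉ A; or x ∈ Y ∩ A ∩ B. In each case x ∈ Y, so Y ∖ (A ∖ B) ⊆ Y.

The sets are not equal: only the reverse inclusion holds.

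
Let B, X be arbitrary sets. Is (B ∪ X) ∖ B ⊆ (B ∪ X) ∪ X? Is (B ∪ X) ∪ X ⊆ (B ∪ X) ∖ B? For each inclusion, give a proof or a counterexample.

Reverse inclusion. This inclusion fails. Take B = {1}, X = ∅; then 1 ∈ (B ∪ X) ∪ X but 1 ∉ (B ∪ X) ∖ B.

Forward inclusion. Let x ∈ (B ∪ X) ∖ B. Then x ∈ X and x ∉ B, from which x ∈ (B ∪ X) ∪ X.

Only the forward inclusion holds.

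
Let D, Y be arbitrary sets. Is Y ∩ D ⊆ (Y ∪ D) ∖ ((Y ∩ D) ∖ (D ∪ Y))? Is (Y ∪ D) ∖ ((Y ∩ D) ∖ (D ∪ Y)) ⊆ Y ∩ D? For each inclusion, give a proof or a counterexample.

(⊇) This inclusion fails. Take D = {1}, Y = ∅; then 1 ∈ (Y ∪ D) ∖ ((Y ∩ D) ∖ (D ∪ Y)) but 1 ∉ Y ∩ D.

(⊆) Let x ∈ Y ∩ D. Then x ∈ D ∩ Y, from which x ∈ (Y ∪ D) ∖ ((Y ∩ D) ∖ (D ∪ Y)).

Only the forward inclusion holds.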